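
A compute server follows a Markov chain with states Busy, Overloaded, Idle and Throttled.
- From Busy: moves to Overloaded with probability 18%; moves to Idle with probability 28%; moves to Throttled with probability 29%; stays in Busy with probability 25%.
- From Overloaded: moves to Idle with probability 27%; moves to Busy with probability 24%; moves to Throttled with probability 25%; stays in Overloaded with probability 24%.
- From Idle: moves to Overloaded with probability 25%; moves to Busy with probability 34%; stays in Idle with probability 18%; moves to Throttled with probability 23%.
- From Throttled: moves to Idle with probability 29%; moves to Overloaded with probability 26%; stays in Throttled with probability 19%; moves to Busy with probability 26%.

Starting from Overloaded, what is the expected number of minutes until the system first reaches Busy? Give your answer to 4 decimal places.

3.7062

Let t(s) be the expected number of minutes to first reach Busy from state s, with t(Busy) = 0. Conditioning on the first minute:
t(Overloaded) = 1 + 0.24·t(Overloaded) + 0.27·t(Idle) + 0.25·t(Throttled)
t(Idle) = 1 + 0.25·t(Overloaded) + 0.18·t(Idle) + 0.23·t(Throttled)
t(Throttled) = 1 + 0.26·t(Overloaded) + 0.29·t(Idle) + 0.19·t(Throttled)
Solving: t(Overloaded) = 3.7062, t(Idle) = 3.3676, t(Throttled) = 3.6299.
Expected minutes from Overloaded to Busy: 3.7062.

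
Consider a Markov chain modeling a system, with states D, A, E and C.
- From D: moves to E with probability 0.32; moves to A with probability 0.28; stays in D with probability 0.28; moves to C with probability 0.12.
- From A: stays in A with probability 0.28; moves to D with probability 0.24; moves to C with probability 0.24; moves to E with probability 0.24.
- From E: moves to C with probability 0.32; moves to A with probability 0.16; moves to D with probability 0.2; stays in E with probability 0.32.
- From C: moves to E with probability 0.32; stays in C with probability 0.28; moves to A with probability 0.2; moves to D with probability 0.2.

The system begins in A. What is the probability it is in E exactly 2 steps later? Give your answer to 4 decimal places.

Propagate the distribution vector 2 steps from A.
After 0 steps: (0.0000, 1.0000, 0.0000, 0.0000)
After 1 step: (0.2400, 0.2800, 0.2400, 0.2400)
After 2 steps: (0.2304, 0.2320, 0.2976, 0.2400)
P(in E after 2 steps) = 0.2976

0.2976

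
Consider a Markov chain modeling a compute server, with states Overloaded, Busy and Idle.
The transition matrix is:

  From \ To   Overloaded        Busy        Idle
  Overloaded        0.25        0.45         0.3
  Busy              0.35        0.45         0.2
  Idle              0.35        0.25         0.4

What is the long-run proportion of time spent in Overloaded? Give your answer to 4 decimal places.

0.3182

Let the stationary distribution be π with π = πP and π_1 + π_2 + π_3 = 1.
π_1 = 0.25·π_1 + 0.35·π_2 + 0.35·π_3
π_2 = 0.45·π_1 + 0.45·π_2 + 0.25·π_3
Solving with the normalization constraint gives π = (0.3182, 0.3920, 0.2898).
So the stationary probability of Overloaded is 0.3182.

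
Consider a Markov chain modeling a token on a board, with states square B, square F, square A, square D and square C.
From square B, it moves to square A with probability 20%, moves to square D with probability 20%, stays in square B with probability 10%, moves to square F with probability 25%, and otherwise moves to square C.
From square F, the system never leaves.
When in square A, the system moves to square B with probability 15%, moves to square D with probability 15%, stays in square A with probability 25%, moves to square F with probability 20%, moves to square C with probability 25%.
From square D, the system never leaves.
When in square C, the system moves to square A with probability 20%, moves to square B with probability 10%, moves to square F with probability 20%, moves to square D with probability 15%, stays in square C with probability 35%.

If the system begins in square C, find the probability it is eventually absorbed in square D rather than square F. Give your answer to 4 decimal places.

0.4308

Let h(s) be the probability of absorption at square D starting from transient state s. Then h(square D) = 1 and h(square F) = 0. By first-step analysis:
h(square B) = 0.1·h(square B) + 0.25·0 + 0.2·h(square A) + 0.2·1 + 0.25·h(square C)
h(square A) = 0.15·h(square B) + 0.2·0 + 0.25·h(square A) + 0.15·1 + 0.25·h(square C)
h(square C) = 0.1·h(square B) + 0.2·0 + 0.2·h(square A) + 0.15·1 + 0.35·h(square C)
Solving: h(square B) = 0.4377, h(square A) = 0.4311, h(square C) = 0.4308.
Starting from square C, the probability is 0.4308.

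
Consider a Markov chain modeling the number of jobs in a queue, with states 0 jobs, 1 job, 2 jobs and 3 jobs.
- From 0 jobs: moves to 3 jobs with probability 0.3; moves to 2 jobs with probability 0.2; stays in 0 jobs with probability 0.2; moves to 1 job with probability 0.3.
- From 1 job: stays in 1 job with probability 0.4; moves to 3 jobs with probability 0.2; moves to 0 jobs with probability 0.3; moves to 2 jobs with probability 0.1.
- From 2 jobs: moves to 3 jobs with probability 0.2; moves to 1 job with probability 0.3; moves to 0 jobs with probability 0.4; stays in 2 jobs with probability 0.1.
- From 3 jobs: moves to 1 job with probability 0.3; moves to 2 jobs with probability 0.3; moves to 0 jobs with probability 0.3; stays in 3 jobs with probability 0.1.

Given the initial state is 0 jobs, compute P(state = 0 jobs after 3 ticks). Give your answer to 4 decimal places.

Propagate the distribution vector 3 ticks from 0 jobs.
After 0 ticks: (1.0000, 0.0000, 0.0000, 0.0000)
After 1 tick: (0.2000, 0.3000, 0.2000, 0.3000)
After 2 ticks: (0.3000, 0.3300, 0.1800, 0.1900)
After 3 ticks: (0.2880, 0.3330, 0.1680, 0.2110)
P(in 0 jobs after 3 ticks) = 0.2880

0.2880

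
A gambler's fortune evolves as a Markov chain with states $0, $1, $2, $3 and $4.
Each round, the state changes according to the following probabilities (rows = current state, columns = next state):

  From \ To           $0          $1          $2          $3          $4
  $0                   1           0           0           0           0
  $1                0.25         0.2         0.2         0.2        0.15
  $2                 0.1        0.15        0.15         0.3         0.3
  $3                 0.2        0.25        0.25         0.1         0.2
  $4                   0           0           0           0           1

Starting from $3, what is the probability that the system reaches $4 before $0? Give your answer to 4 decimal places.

Let h(s) be the probability of absorption at $4 starting from transient state s. Then h($4) = 1 and h($0) = 0. By first-step analysis:
h($1) = 0.25·0 + 0.2·h($1) + 0.2·h($2) + 0.2·h($3) + 0.15·1
h($2) = 0.1·0 + 0.15·h($1) + 0.15·h($2) + 0.3·h($3) + 0.3·1
h($3) = 0.2·0 + 0.25·h($1) + 0.25·h($2) + 0.1·h($3) + 0.2·1
Solving: h($1) = 0.4750, h($2) = 0.6228, h($3) = 0.5272.
Starting from $3, the probability is 0.5272.

0.5272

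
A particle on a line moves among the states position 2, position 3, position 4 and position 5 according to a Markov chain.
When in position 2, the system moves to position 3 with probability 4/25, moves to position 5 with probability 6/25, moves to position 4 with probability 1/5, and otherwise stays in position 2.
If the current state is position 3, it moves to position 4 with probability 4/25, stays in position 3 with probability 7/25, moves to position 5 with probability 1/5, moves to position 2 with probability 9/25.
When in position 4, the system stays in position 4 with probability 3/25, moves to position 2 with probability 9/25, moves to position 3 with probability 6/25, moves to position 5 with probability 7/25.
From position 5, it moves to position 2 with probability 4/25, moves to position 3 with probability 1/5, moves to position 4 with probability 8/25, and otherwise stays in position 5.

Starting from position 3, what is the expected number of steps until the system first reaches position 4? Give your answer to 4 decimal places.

4.7235

Let t(s) be the expected number of steps to first reach position 4 from state s, with t(position 4) = 0. Conditioning on the first step:
t(position 2) = 1 + 0.4·t(position 2) + 0.16·t(position 3) + 0.24·t(position 5)
t(position 3) = 1 + 0.36·t(position 2) + 0.28·t(position 3) + 0.2·t(position 5)
t(position 5) = 1 + 0.16·t(position 2) + 0.2·t(position 3) + 0.32·t(position 5)
Solving: t(position 2) = 4.4931, t(position 3) = 4.7235, t(position 5) = 3.9171.
Expected steps from position 3 to position 4: 4.7235.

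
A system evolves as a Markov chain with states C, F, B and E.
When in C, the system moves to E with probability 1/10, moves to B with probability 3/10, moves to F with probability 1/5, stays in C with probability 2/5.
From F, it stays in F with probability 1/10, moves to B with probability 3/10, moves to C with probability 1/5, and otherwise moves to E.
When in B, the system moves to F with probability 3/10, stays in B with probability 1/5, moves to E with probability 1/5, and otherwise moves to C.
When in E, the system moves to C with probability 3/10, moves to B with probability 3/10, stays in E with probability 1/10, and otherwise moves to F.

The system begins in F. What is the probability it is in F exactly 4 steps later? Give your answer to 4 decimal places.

Propagate the distribution vector 4 steps from F.
After 0 steps: (0.0000, 1.0000, 0.0000, 0.0000)
After 1 step: (0.2000, 0.1000, 0.3000, 0.4000)
After 2 steps: (0.3100, 0.2600, 0.2700, 0.1600)
After 3 steps: (0.3050, 0.2170, 0.2730, 0.2050)
After 4 steps: (0.3088, 0.2261, 0.2727, 0.1924)
P(in F after 4 steps) = 0.2261

0.2261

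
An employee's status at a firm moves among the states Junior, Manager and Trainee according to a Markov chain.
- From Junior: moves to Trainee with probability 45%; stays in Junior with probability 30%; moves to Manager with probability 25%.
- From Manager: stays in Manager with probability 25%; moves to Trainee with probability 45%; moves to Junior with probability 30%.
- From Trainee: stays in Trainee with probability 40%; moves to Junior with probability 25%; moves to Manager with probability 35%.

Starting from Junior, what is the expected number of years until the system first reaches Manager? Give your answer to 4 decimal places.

Let t(s) be the expected number of years to first reach Manager from state s, with t(Manager) = 0. Conditioning on the first year:
t(Junior) = 1 + 0.3·t(Junior) + 0.45·t(Trainee)
t(Trainee) = 1 + 0.25·t(Junior) + 0.4·t(Trainee)
Solving: t(Junior) = 3.4146, t(Trainee) = 3.0894.
Expected years from Junior to Manager: 3.4146.

3.4146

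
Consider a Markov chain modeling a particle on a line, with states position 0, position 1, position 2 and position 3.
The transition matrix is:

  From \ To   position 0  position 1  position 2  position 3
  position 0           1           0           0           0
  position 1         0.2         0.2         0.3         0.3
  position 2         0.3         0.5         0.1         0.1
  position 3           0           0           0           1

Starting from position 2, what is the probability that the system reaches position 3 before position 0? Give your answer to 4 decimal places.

Let h(s) be the probability of absorption at position 3 starting from transient state s. Then h(position 3) = 1 and h(position 0) = 0. By first-step analysis:
h(position 1) = 0.2·0 + 0.2·h(position 1) + 0.3·h(position 2) + 0.3·1
h(position 2) = 0.3·0 + 0.5·h(position 1) + 0.1·h(position 2) + 0.1·1
Solving: h(position 1) = 0.5263, h(position 2) = 0.4035.
Starting from position 2, the probability is 0.4035.

0.4035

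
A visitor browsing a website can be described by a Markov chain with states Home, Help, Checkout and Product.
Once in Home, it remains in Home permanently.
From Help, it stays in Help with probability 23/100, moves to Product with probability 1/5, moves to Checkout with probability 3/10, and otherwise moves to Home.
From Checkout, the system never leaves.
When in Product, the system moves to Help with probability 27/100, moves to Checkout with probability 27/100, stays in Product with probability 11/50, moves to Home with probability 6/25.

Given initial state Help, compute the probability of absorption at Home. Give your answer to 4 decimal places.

Let h(s) be the probability of absorption at Home starting from transient state s. Then h(Home) = 1 and h(Checkout) = 0. By first-step analysis:
h(Help) = 0.27·1 + 0.23·h(Help) + 0.3·0 + 0.2·h(Product)
h(Product) = 0.24·1 + 0.27·h(Help) + 0.27·0 + 0.22·h(Product)
Solving: h(Help) = 0.4731, h(Product) = 0.4715.
Starting from Help, the probability is 0.4731.

0.4731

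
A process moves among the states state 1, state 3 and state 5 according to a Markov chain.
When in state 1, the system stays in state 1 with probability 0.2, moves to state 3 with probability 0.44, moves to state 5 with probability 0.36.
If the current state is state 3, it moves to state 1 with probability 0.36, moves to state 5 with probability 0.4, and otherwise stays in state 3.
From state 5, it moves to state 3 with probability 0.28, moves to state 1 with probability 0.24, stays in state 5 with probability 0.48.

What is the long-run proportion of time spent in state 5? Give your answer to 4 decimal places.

Let the stationary distribution be π with π = πP and π_1 + π_2 + π_3 = 1.
π_1 = 0.2·π_1 + 0.36·π_2 + 0.24·π_3
π_2 = 0.44·π_1 + 0.24·π_2 + 0.28·π_3
Solving with the normalization constraint gives π = (0.2666, 0.3102, 0.4232).
So the stationary probability of state 5 is 0.4232.

0.4232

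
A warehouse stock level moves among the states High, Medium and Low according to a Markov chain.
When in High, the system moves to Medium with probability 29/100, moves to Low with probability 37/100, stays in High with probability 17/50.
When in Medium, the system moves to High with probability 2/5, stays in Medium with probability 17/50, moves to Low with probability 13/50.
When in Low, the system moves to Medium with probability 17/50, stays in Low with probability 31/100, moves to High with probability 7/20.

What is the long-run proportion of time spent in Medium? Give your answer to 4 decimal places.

0.3219

Let the stationary distribution be π with π = πP and π_1 + π_2 + π_3 = 1.
π_1 = 0.34·π_1 + 0.4·π_2 + 0.35·π_3
π_2 = 0.29·π_1 + 0.34·π_2 + 0.34·π_3
Solving with the normalization constraint gives π = (0.3625, 0.3219, 0.3157).
So the stationary probability of Medium is 0.3219.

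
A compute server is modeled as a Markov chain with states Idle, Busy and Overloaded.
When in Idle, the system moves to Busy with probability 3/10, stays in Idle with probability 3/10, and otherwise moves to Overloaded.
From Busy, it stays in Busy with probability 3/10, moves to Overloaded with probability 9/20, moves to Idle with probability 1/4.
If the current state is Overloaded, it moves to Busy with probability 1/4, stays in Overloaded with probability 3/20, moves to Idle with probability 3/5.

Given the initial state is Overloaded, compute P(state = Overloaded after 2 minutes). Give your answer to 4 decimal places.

Sum over the intermediate state after 1 minute:
P = P(Overloaded→Idle)·P(Idle→Overloaded) + P(Overloaded→Busy)·P(Busy→Overloaded) + P(Overloaded→Overloaded)·P(Overloaded→Overloaded)
  = 0.6×0.4 + 0.25×0.45 + 0.15×0.15
  = 0.2400 + 0.1125 + 0.0225 = 0.3750

0.3750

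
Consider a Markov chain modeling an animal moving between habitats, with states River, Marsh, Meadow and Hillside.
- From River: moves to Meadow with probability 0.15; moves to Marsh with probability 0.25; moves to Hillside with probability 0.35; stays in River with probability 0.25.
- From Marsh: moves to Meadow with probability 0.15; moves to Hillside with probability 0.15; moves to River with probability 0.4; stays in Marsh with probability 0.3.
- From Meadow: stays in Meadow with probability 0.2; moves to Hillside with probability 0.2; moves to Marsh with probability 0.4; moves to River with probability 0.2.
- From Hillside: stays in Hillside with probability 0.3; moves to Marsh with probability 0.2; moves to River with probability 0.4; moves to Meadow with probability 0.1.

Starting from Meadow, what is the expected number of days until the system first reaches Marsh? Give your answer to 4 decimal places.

3.2609

Let t(s) be the expected number of days to first reach Marsh from state s, with t(Marsh) = 0. Conditioning on the first day:
t(River) = 1 + 0.25·t(River) + 0.15·t(Meadow) + 0.35·t(Hillside)
t(Meadow) = 1 + 0.2·t(River) + 0.2·t(Meadow) + 0.2·t(Hillside)
t(Hillside) = 1 + 0.4·t(River) + 0.1·t(Meadow) + 0.3·t(Hillside)
Solving: t(River) = 3.9130, t(Meadow) = 3.2609, t(Hillside) = 4.1304.
Expected days from Meadow to Marsh: 3.2609.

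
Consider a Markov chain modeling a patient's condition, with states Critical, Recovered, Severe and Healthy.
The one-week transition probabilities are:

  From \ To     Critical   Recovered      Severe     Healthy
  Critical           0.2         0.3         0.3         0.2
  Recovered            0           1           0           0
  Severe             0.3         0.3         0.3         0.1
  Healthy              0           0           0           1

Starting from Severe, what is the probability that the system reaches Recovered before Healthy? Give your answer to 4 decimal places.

Let h(s) be the probability of absorption at Recovered starting from transient state s. Then h(Recovered) = 1 and h(Healthy) = 0. By first-step analysis:
h(Critical) = 0.2·h(Critical) + 0.3·1 + 0.3·h(Severe) + 0.2·0
h(Severe) = 0.3·h(Critical) + 0.3·1 + 0.3·h(Severe) + 0.1·0
Solving: h(Critical) = 0.6383, h(Severe) = 0.7021.
Starting from Severe, the probability is 0.7021.

0.7021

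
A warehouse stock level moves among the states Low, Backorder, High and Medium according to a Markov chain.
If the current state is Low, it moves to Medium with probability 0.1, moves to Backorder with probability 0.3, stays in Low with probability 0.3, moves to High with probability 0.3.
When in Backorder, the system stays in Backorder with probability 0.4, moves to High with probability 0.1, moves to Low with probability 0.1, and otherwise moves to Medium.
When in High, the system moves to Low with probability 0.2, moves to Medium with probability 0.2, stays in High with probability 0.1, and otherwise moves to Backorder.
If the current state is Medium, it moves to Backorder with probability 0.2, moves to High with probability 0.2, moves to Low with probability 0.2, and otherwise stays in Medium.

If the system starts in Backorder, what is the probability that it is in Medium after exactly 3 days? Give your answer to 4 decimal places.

0.3170

Propagate the distribution vector 3 days from Backorder.
After 0 days: (0.0000, 1.0000, 0.0000, 0.0000)
After 1 day: (0.1000, 0.4000, 0.1000, 0.4000)
After 2 days: (0.1700, 0.3200, 0.1600, 0.3500)
After 3 days: (0.1850, 0.3290, 0.1690, 0.3170)
P(in Medium after 3 days) = 0.3170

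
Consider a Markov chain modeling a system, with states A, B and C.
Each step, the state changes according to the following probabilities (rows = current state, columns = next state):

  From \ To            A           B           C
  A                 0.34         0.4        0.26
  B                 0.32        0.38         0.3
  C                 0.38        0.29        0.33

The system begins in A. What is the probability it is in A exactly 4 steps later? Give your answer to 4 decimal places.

Propagate the distribution vector 4 steps from A.
After 0 steps: (1.0000, 0.0000, 0.0000)
After 1 step: (0.3400, 0.4000, 0.2600)
After 2 steps: (0.3424, 0.3634, 0.2942)
After 3 steps: (0.3445, 0.3604, 0.2951)
After 4 steps: (0.3446, 0.3603, 0.2951)
P(in A after 4 steps) = 0.3446

0.3446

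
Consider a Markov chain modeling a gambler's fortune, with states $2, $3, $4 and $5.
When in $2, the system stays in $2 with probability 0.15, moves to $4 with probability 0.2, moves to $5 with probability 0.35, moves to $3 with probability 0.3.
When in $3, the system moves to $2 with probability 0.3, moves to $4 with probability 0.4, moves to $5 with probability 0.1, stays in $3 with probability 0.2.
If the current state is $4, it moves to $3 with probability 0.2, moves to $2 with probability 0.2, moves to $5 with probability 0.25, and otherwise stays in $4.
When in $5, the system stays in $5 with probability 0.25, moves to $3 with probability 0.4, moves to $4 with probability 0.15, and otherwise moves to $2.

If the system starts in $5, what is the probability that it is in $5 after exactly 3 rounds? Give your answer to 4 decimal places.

0.2325

Propagate the distribution vector 3 rounds from $5.
After 0 rounds: (0.0000, 0.0000, 0.0000, 1.0000)
After 1 round: (0.2000, 0.4000, 0.1500, 0.2500)
After 2 rounds: (0.2300, 0.2700, 0.2900, 0.2100)
After 3 rounds: (0.2155, 0.2650, 0.2870, 0.2325)
P(in $5 after 3 rounds) = 0.2325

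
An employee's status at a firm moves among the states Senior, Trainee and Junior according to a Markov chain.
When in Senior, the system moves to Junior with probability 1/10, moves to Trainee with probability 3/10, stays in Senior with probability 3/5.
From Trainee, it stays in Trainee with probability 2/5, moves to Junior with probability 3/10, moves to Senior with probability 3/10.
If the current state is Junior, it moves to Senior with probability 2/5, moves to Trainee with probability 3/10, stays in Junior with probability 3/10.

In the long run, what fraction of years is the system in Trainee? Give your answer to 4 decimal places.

0.3333

Let the stationary distribution be π with π = πP and π_1 + π_2 + π_3 = 1.
π_1 = 0.6·π_1 + 0.3·π_2 + 0.4·π_3
π_2 = 0.3·π_1 + 0.4·π_2 + 0.3·π_3
Solving with the normalization constraint gives π = (0.4583, 0.3333, 0.2083).
So the stationary probability of Trainee is 0.3333.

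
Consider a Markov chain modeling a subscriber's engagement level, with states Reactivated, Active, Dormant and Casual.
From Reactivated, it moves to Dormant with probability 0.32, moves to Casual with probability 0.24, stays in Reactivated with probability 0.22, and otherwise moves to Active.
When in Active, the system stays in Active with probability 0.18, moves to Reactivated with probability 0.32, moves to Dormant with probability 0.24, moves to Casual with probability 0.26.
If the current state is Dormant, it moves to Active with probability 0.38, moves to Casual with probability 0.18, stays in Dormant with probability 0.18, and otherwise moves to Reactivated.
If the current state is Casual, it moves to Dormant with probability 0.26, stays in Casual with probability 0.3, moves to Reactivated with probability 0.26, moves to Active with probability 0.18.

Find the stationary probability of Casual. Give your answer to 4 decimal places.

Let the stationary distribution be π with π = πP and π_1 + π_2 + π_3 + π_4 = 1.
π_1 = 0.22·π_1 + 0.32·π_2 + 0.26·π_3 + 0.26·π_4
π_2 = 0.22·π_1 + 0.18·π_2 + 0.38·π_3 + 0.18·π_4
π_3 = 0.32·π_1 + 0.24·π_2 + 0.18·π_3 + 0.26·π_4
Solving with the normalization constraint gives π = (0.2639, 0.2407, 0.2509, 0.2444).
So the stationary probability of Casual is 0.2444.

0.2444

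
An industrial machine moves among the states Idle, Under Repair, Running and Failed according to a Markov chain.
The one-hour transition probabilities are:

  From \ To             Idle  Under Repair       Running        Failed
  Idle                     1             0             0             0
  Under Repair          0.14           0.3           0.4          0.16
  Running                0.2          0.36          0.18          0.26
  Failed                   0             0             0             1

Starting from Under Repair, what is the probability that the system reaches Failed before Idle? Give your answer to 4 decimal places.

Let h(s) be the probability of absorption at Failed starting from transient state s. Then h(Failed) = 1 and h(Idle) = 0. By first-step analysis:
h(Under Repair) = 0.14·0 + 0.3·h(Under Repair) + 0.4·h(Running) + 0.16·1
h(Running) = 0.2·0 + 0.36·h(Under Repair) + 0.18·h(Running) + 0.26·1
Solving: h(Under Repair) = 0.5470, h(Running) = 0.5572.
Starting from Under Repair, the probability is 0.5470.

0.5470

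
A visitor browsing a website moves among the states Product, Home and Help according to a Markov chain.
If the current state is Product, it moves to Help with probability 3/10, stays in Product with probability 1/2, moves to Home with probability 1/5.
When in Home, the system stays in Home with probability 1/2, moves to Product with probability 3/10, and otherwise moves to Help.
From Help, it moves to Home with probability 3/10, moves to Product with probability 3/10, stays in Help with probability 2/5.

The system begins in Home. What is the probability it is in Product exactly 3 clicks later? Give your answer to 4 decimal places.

0.3720

Propagate the distribution vector 3 clicks from Home.
After 0 clicks: (0.0000, 1.0000, 0.0000)
After 1 click: (0.3000, 0.5000, 0.2000)
After 2 clicks: (0.3600, 0.3700, 0.2700)
After 3 clicks: (0.3720, 0.3380, 0.2900)
P(in Product after 3 clicks) = 0.3720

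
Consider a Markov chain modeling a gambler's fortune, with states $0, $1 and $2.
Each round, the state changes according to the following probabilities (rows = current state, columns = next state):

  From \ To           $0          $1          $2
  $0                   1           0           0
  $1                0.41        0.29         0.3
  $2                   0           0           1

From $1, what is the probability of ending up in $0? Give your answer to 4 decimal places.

0.5775

Let h(s) be the probability of absorption at $0 starting from transient state s. Then h($0) = 1 and h($2) = 0. By first-step analysis:
h($1) = 0.41·1 + 0.29·h($1) + 0.3·0
Solving: h($1) = 0.5775.
Starting from $1, the probability is 0.5775.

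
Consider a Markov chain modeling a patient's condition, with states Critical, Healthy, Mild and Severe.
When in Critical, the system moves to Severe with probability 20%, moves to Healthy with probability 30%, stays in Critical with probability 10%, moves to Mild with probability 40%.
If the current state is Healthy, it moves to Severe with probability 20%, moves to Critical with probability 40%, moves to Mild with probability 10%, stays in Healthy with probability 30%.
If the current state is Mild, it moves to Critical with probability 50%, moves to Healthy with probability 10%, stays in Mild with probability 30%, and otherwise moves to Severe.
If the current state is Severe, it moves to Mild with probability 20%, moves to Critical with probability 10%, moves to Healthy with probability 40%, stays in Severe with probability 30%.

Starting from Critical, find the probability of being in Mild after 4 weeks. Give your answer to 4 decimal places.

Propagate the distribution vector 4 weeks from Critical.
After 0 weeks: (1.0000, 0.0000, 0.0000, 0.0000)
After 1 week: (0.1000, 0.3000, 0.4000, 0.2000)
After 2 weeks: (0.3500, 0.2400, 0.2300, 0.1800)
After 3 weeks: (0.2640, 0.2720, 0.2690, 0.1950)
After 4 weeks: (0.2892, 0.2657, 0.2525, 0.1926)
P(in Mild after 4 weeks) = 0.2525

0.2525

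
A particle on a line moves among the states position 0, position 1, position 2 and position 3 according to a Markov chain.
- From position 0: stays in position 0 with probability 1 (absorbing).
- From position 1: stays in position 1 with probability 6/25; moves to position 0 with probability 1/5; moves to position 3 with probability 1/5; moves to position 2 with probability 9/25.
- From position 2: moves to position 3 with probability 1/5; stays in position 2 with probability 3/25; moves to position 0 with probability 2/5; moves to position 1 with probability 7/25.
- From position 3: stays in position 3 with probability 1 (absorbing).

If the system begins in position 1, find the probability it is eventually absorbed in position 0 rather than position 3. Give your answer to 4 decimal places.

Let h(s) be the probability of absorption at position 0 starting from transient state s. Then h(position 0) = 1 and h(position 3) = 0. By first-step analysis:
h(position 1) = 0.2·1 + 0.24·h(position 1) + 0.36·h(position 2) + 0.2·0
h(position 2) = 0.4·1 + 0.28·h(position 1) + 0.12·h(position 2) + 0.2·0
Solving: h(position 1) = 0.5634, h(position 2) = 0.6338.
Starting from position 1, the probability is 0.5634.

0.5634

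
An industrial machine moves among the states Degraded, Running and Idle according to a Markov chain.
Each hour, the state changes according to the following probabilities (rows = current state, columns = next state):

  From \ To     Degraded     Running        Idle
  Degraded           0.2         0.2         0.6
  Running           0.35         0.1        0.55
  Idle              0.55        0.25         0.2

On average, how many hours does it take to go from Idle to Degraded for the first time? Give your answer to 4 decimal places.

1.9742

Let t(s) be the expected number of hours to first reach Degraded from state s, with t(Degraded) = 0. Conditioning on the first hour:
t(Running) = 1 + 0.1·t(Running) + 0.55·t(Idle)
t(Idle) = 1 + 0.25·t(Running) + 0.2·t(Idle)
Solving: t(Running) = 2.3176, t(Idle) = 1.9742.
Expected hours from Idle to Degraded: 1.9742.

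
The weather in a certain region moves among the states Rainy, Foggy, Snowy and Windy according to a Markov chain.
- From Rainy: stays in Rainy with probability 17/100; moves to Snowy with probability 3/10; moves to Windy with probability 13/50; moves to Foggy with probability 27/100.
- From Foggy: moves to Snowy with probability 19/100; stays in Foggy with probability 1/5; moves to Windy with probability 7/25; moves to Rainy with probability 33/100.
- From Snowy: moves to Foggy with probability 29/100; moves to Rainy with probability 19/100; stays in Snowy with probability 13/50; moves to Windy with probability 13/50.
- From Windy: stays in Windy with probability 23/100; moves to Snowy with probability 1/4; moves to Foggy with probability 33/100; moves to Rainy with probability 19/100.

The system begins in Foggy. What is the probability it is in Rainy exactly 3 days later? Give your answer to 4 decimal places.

Propagate the distribution vector 3 days from Foggy.
After 0 days: (0.0000, 1.0000, 0.0000, 0.0000)
After 1 day: (0.3300, 0.2000, 0.1900, 0.2800)
After 2 days: (0.2114, 0.2766, 0.2564, 0.2556)
After 3 days: (0.2245, 0.2711, 0.2465, 0.2579)
P(in Rainy after 3 days) = 0.2245

0.2245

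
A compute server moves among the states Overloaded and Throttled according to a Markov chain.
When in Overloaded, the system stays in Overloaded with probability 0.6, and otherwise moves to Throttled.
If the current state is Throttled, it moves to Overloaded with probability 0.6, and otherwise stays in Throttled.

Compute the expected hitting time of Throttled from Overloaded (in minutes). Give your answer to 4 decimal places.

Let t(s) be the expected number of minutes to first reach Throttled from state s, with t(Throttled) = 0. Conditioning on the first minute:
t(Overloaded) = 1 + 0.6·t(Overloaded)
Solving: t(Overloaded) = 2.5000.
Expected minutes from Overloaded to Throttled: 2.5000.

2.5000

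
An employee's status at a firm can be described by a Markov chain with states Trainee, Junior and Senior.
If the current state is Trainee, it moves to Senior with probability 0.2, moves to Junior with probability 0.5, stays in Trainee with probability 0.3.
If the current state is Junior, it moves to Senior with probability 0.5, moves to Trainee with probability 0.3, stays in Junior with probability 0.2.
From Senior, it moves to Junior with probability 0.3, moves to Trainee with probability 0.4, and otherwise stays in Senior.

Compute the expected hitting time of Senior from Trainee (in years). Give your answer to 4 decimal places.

3.1707

Let t(s) be the expected number of years to first reach Senior from state s, with t(Senior) = 0. Conditioning on the first year:
t(Trainee) = 1 + 0.3·t(Trainee) + 0.5·t(Junior)
t(Junior) = 1 + 0.3·t(Trainee) + 0.2·t(Junior)
Solving: t(Trainee) = 3.1707, t(Junior) = 2.4390.
Expected years from Trainee to Senior: 3.1707.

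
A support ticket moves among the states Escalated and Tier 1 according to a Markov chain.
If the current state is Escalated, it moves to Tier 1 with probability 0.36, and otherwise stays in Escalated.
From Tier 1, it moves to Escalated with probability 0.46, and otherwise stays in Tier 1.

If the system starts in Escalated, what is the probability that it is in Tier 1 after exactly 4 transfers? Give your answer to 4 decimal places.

0.4386

Propagate the distribution vector 4 transfers from Escalated.
After 0 transfers: (1.0000, 0.0000)
After 1 transfer: (0.6400, 0.3600)
After 2 transfers: (0.5752, 0.4248)
After 3 transfers: (0.5635, 0.4365)
After 4 transfers: (0.5614, 0.4386)
P(in Tier 1 after 4 transfers) = 0.4386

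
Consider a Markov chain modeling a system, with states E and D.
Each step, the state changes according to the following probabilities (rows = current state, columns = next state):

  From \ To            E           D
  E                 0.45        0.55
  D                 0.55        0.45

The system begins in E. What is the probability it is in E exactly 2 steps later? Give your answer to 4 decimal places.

0.5050

Sum over the intermediate state after 1 step:
P = P(E→E)·P(E→E) + P(E→D)·P(D→E)
  = 0.45×0.45 + 0.55×0.55
  = 0.2025 + 0.3025 = 0.5050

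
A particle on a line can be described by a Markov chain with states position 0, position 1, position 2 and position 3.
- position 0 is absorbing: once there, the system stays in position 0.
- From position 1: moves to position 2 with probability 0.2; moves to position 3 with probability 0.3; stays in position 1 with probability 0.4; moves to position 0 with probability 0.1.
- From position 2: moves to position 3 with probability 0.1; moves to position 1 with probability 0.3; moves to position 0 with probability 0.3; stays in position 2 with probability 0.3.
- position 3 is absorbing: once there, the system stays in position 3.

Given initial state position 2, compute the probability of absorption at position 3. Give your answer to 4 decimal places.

Let h(s) be the probability of absorption at position 3 starting from transient state s. Then h(position 3) = 1 and h(position 0) = 0. By first-step analysis:
h(position 1) = 0.1·0 + 0.4·h(position 1) + 0.2·h(position 2) + 0.3·1
h(position 2) = 0.3·0 + 0.3·h(position 1) + 0.3·h(position 2) + 0.1·1
Solving: h(position 1) = 0.6389, h(position 2) = 0.4167.
Starting from position 2, the probability is 0.4167.

0.4167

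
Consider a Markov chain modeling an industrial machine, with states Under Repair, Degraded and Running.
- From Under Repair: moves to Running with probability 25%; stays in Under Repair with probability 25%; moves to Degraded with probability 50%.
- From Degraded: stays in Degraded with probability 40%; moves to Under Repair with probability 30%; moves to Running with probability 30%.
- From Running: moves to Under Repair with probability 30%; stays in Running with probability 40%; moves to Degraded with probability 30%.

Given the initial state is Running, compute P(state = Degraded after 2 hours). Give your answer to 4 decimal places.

Sum over the intermediate state after 1 hour:
P = P(Running→Under Repair)·P(Under Repair→Degraded) + P(Running→Degraded)·P(Degraded→Degraded) + P(Running→Running)·P(Running→Degraded)
  = 0.3×0.5 + 0.3×0.4 + 0.4×0.3
  = 0.1500 + 0.1200 + 0.1200 = 0.3900

0.3900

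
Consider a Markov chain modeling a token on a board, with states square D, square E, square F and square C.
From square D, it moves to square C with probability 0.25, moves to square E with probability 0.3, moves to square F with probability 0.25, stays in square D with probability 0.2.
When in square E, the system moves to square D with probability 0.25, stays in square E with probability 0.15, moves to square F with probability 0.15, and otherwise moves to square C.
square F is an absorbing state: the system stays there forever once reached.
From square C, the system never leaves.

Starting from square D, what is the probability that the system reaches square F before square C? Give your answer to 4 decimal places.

Let h(s) be the probability of absorption at square F starting from transient state s. Then h(square F) = 1 and h(square C) = 0. By first-step analysis:
h(square D) = 0.2·h(square D) + 0.3·h(square E) + 0.25·1 + 0.25·0
h(square E) = 0.25·h(square D) + 0.15·h(square E) + 0.15·1 + 0.45·0
Solving: h(square D) = 0.4256, h(square E) = 0.3017.
Starting from square D, the probability is 0.4256.

0.4256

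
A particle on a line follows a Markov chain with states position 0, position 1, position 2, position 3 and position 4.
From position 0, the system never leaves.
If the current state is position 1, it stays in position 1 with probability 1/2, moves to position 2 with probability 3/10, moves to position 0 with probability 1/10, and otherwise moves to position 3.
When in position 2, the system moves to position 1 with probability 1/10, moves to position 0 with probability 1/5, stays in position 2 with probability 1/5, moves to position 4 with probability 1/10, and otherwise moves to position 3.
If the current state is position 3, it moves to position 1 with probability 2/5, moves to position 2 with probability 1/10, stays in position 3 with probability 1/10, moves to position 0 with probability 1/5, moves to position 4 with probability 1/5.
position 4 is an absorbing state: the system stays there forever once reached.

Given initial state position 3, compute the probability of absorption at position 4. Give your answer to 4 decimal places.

0.3922

Let h(s) be the probability of absorption at position 4 starting from transient state s. Then h(position 4) = 1 and h(position 0) = 0. By first-step analysis:
h(position 1) = 0.1·0 + 0.5·h(position 1) + 0.3·h(position 2) + 0.1·h(position 3)
h(position 2) = 0.2·0 + 0.1·h(position 1) + 0.2·h(position 2) + 0.4·h(position 3) + 0.1·1
h(position 3) = 0.2·0 + 0.4·h(position 1) + 0.1·h(position 2) + 0.1·h(position 3) + 0.2·1
Solving: h(position 1) = 0.2931, h(position 2) = 0.3578, h(position 3) = 0.3922.
Starting from position 3, the probability is 0.3922.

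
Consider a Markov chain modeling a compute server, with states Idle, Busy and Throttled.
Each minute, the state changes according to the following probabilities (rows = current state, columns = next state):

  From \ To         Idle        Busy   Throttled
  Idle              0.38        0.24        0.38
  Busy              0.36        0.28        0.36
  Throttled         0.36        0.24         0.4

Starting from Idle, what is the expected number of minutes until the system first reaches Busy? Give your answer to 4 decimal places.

Let t(s) be the expected number of minutes to first reach Busy from state s, with t(Busy) = 0. Conditioning on the first minute:
t(Idle) = 1 + 0.38·t(Idle) + 0.38·t(Throttled)
t(Throttled) = 1 + 0.36·t(Idle) + 0.4·t(Throttled)
Solving: t(Idle) = 4.1667, t(Throttled) = 4.1667.
Expected minutes from Idle to Busy: 4.1667.

4.1667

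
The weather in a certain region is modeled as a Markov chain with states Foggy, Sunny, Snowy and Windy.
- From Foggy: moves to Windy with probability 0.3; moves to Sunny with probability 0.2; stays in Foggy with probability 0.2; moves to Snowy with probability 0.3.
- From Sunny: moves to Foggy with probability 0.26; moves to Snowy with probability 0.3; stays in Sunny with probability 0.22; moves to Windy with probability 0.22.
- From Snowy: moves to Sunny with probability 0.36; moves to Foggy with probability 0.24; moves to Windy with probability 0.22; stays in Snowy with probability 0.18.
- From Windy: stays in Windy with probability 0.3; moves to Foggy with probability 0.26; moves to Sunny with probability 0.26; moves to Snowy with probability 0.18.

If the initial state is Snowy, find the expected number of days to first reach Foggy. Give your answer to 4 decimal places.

Let t(s) be the expected number of days to first reach Foggy from state s, with t(Foggy) = 0. Conditioning on the first day:
t(Sunny) = 1 + 0.22·t(Sunny) + 0.3·t(Snowy) + 0.22·t(Windy)
t(Snowy) = 1 + 0.36·t(Sunny) + 0.18·t(Snowy) + 0.22·t(Windy)
t(Windy) = 1 + 0.26·t(Sunny) + 0.18·t(Snowy) + 0.3·t(Windy)
Solving: t(Sunny) = 3.9192, t(Snowy) = 3.9892, t(Windy) = 3.9101.
Expected days from Snowy to Foggy: 3.9892.

3.9892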